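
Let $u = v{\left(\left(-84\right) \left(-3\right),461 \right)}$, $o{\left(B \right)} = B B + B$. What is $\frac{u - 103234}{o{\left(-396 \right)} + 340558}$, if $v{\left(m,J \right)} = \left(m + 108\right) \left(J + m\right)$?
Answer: $\frac{76723}{248489} \approx 0.30876$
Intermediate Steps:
$o{\left(B \right)} = B + B^{2}$ ($o{\left(B \right)} = B^{2} + B = B + B^{2}$)
$v{\left(m,J \right)} = \left(108 + m\right) \left(J + m\right)$
$u = 256680$ ($u = \left(\left(-84\right) \left(-3\right)\right)^{2} + 108 \cdot 461 + 108 \left(\left(-84\right) \left(-3\right)\right) + 461 \left(\left(-84\right) \left(-3\right)\right) = 252^{2} + 49788 + 108 \cdot 252 + 461 \cdot 252 = 63504 + 49788 + 27216 + 116172 = 256680$)
$\frac{u - 103234}{o{\left(-396 \right)} + 340558} = \frac{256680 - 103234}{- 396 \left(1 - 396\right) + 340558} = \frac{153446}{\left(-396\right) \left(-395\right) + 340558} = \frac{153446}{156420 + 340558} = \frac{153446}{496978} = 153446 \cdot \frac{1}{496978} = \frac{76723}{248489}$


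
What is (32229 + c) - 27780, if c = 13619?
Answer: 18068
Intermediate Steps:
(32229 + c) - 27780 = (32229 + 13619) - 27780 = 45848 - 27780 = 18068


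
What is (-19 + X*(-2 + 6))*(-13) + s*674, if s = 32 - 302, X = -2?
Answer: -181629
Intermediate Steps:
s = -270
(-19 + X*(-2 + 6))*(-13) + s*674 = (-19 - 2*(-2 + 6))*(-13) - 270*674 = (-19 - 2*4)*(-13) - 181980 = (-19 - 8)*(-13) - 181980 = -27*(-13) - 181980 = 351 - 181980 = -181629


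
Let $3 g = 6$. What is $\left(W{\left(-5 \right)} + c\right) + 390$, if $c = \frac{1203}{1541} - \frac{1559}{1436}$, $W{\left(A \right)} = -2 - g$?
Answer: $\frac{853495225}{2212876} \approx 385.69$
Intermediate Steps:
$g = 2$ ($g = \frac{1}{3} \cdot 6 = 2$)
$W{\left(A \right)} = -4$ ($W{\left(A \right)} = -2 - 2 = -4$)
$c = - \frac{674911}{2212876}$ ($c = 1203 \cdot \frac{1}{1541} - \frac{1559}{1436} = \frac{1203}{1541} - \frac{1559}{1436} = - \frac{674911}{2212876} \approx -0.30499$)
$\left(W{\left(-5 \right)} + c\right) + 390 = \left(-4 - \frac{674911}{2212876}\right) + 390 = - \frac{9526415}{2212876} + 390 = \frac{853495225}{2212876}$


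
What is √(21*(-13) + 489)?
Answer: 6*√6 ≈ 14.697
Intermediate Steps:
√(21*(-13) + 489) = √(-273 + 489) = √216 = 6*√6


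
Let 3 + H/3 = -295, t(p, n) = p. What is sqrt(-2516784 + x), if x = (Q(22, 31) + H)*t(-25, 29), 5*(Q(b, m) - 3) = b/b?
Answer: I*sqrt(2494514) ≈ 1579.4*I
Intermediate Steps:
Q(b, m) = 16/5 (Q(b, m) = 3 + (b/b)/5 = 3 + (1/5)*1 = 3 + 1/5 = 16/5)
H = -894 (H = -9 + 3*(-295) = -9 - 885 = -894)
x = 22270 (x = (16/5 - 894)*(-25) = -4454/5*(-25) = 22270)
sqrt(-2516784 + x) = sqrt(-2516784 + 22270) = sqrt(-2494514) = I*sqrt(2494514)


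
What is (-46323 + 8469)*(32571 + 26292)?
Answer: -2228200002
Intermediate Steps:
(-46323 + 8469)*(32571 + 26292) = -37854*58863 = -2228200002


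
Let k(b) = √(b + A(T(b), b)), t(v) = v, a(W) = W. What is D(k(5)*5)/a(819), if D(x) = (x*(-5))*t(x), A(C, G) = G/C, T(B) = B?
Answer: -250/273 ≈ -0.91575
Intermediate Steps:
k(b) = √(1 + b) (k(b) = √(b + b/b) = √(b + 1) = √(1 + b))
D(x) = -5*x² (D(x) = (x*(-5))*x = (-5*x)*x = -5*x²)
D(k(5)*5)/a(819) = -5*(√(1 + 5)*5)²/819 = -5*(√6*5)²*(1/819) = -5*(5*√6)²*(1/819) = -5*150*(1/819) = -750*1/819 = -250/273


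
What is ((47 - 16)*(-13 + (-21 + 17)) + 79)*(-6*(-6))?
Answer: -16128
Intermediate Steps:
((47 - 16)*(-13 + (-21 + 17)) + 79)*(-6*(-6)) = (31*(-13 - 4) + 79)*36 = (31*(-17) + 79)*36 = (-527 + 79)*36 = -448*36 = -16128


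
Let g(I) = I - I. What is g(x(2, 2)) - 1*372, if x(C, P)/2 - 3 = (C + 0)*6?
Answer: -372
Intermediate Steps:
x(C, P) = 6 + 12*C (x(C, P) = 6 + 2*((C + 0)*6) = 6 + 2*(C*6) = 6 + 2*(6*C) = 6 + 12*C)
g(I) = 0
g(x(2, 2)) - 1*372 = 0 - 1*372 = 0 - 372 = -372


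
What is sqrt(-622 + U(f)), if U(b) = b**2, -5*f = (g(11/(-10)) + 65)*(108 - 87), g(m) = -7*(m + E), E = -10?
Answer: sqrt(896466089)/50 ≈ 598.82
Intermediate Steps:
g(m) = 70 - 7*m (g(m) = -7*(m - 10) = -7*(-10 + m) = 70 - 7*m)
f = -29967/50 (f = -((70 - 77/(-10)) + 65)*(108 - 87)/5 = -((70 - 77*(-1)/10) + 65)*21/5 = -((70 - 7*(-11/10)) + 65)*21/5 = -((70 + 77/10) + 65)*21/5 = -(777/10 + 65)*21/5 = -1427*21/50 = -1/5*29967/10 = -29967/50 ≈ -599.34)
sqrt(-622 + U(f)) = sqrt(-622 + (-29967/50)**2) = sqrt(-622 + 898021089/2500) = sqrt(896466089/2500) = sqrt(896466089)/50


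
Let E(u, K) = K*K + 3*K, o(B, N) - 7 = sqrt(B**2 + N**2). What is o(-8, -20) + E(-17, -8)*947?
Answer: 37887 + 4*sqrt(29) ≈ 37909.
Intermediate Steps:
o(B, N) = 7 + sqrt(B**2 + N**2)
E(u, K) = K**2 + 3*K
o(-8, -20) + E(-17, -8)*947 = (7 + sqrt((-8)**2 + (-20)**2)) - 8*(3 - 8)*947 = (7 + sqrt(64 + 400)) - 8*(-5)*947 = (7 + sqrt(464)) + 40*947 = (7 + 4*sqrt(29)) + 37880 = 37887 + 4*sqrt(29)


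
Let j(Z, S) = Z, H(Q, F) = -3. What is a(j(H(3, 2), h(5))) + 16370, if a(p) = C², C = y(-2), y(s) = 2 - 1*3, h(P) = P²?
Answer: 16371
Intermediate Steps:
y(s) = -1 (y(s) = 2 - 3 = -1)
C = -1
a(p) = 1 (a(p) = (-1)² = 1)
a(j(H(3, 2), h(5))) + 16370 = 1 + 16370 = 16371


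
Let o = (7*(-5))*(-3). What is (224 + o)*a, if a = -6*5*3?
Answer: -29610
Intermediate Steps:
a = -90 (a = -30*3 = -90)
o = 105 (o = -35*(-3) = 105)
(224 + o)*a = (224 + 105)*(-90) = 329*(-90) = -29610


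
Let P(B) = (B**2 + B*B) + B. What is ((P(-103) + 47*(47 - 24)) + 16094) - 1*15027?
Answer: 23263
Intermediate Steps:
P(B) = B + 2*B**2 (P(B) = (B**2 + B**2) + B = 2*B**2 + B = B + 2*B**2)
((P(-103) + 47*(47 - 24)) + 16094) - 1*15027 = ((-103*(1 + 2*(-103)) + 47*(47 - 24)) + 16094) - 1*15027 = ((-103*(1 - 206) + 47*23) + 16094) - 15027 = ((-103*(-205) + 1081) + 16094) - 15027 = ((21115 + 1081) + 16094) - 15027 = (22196 + 16094) - 15027 = 38290 - 15027 = 23263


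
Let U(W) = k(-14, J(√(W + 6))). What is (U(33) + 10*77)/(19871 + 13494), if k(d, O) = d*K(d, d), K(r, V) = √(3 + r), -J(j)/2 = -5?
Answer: 154/6673 - 14*I*√11/33365 ≈ 0.023078 - 0.0013917*I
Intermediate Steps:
J(j) = 10 (J(j) = -2*(-5) = 10)
k(d, O) = d*√(3 + d)
U(W) = -14*I*√11 (U(W) = -14*√(3 - 14) = -14*I*√11)
(U(33) + 10*77)/(19871 + 13494) = (-14*I*√11 + 10*77)/(19871 + 13494) = (-14*I*√11 + 770)/33365 = (770 - 14*I*√11)*(1/33365) = 154/6673 - 14*I*√11/33365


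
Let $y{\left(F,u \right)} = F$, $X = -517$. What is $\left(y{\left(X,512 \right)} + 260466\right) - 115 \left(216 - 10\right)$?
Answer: $236259$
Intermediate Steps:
$\left(y{\left(X,512 \right)} + 260466\right) - 115 \left(216 - 10\right) = \left(-517 + 260466\right) - 115 \left(216 - 10\right) = 259949 - 23690 = 236259$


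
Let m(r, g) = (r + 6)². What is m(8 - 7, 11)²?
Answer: 2401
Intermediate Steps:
m(r, g) = (6 + r)²
m(8 - 7, 11)² = ((6 + (8 - 7))²)² = ((6 + 1)²)² = (7²)² = 49² = 2401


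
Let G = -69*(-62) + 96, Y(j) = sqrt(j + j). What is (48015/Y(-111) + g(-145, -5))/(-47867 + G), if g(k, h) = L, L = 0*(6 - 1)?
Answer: 16005*I*sqrt(222)/3218482 ≈ 0.074094*I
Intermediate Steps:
L = 0 (L = 0*5 = 0)
Y(j) = sqrt(2)*sqrt(j) (Y(j) = sqrt(2*j) = sqrt(2)*sqrt(j))
G = 4374 (G = 4278 + 96 = 4374)
g(k, h) = 0
(48015/Y(-111) + g(-145, -5))/(-47867 + G) = (48015/((sqrt(2)*sqrt(-111))) + 0)/(-47867 + 4374) = (48015/((sqrt(2)*(I*sqrt(111)))) + 0)/(-43493) = (48015/((I*sqrt(222))) + 0)*(-1/43493) = (48015*(-I*sqrt(222)/222) + 0)*(-1/43493) = (-16005*I*sqrt(222)/74 + 0)*(-1/43493) = -16005*I*sqrt(222)/74*(-1/43493) = 16005*I*sqrt(222)/3218482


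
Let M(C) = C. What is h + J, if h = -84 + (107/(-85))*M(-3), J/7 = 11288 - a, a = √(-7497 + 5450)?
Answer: 6709541/85 - 7*I*√2047 ≈ 78936.0 - 316.71*I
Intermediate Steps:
a = I*√2047 (a = √(-2047) = I*√2047 ≈ 45.244*I)
J = 79016 - 7*I*√2047 (J = 7*(11288 - I*√2047) = 79016 - 7*I*√2047 ≈ 79016.0 - 316.71*I)
h = -6819/85 (h = -84 + (107/(-85))*(-3) = -84 + (107*(-1/85))*(-3) = -84 - 107/85*(-3) = -84 + 321/85 = -6819/85 ≈ -80.224)
h + J = -6819/85 + (79016 - 7*I*√2047) = 6709541/85 - 7*I*√2047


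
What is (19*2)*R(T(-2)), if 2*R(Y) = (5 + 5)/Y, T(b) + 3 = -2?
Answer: -38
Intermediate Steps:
T(b) = -5 (T(b) = -3 - 2 = -5)
R(Y) = 5/Y (R(Y) = ((5 + 5)/Y)/2 = (10/Y)/2 = 5/Y)
(19*2)*R(T(-2)) = (19*2)*(5/(-5)) = 38*(5*(-⅕)) = 38*(-1) = -38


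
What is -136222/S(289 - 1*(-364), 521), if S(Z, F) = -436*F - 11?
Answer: 136222/227167 ≈ 0.59966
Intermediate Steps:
S(Z, F) = -11 - 436*F
-136222/S(289 - 1*(-364), 521) = -136222/(-11 - 436*521) = -136222/(-11 - 227156) = -136222/(-227167) = -136222*(-1/227167) = 136222/227167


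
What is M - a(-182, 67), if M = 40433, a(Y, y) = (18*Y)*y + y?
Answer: 259858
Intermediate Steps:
a(Y, y) = y + 18*Y*y (a(Y, y) = 18*Y*y + y = y + 18*Y*y)
M - a(-182, 67) = 40433 - 67*(1 + 18*(-182)) = 40433 - 67*(1 - 3276) = 40433 - 67*(-3275) = 40433 - 1*(-219425) = 40433 + 219425 = 259858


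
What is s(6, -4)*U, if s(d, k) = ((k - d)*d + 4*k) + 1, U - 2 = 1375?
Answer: -103275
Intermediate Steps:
U = 1377 (U = 2 + 1375 = 1377)
s(d, k) = 1 + 4*k + d*(k - d) (s(d, k) = (d*(k - d) + 4*k) + 1 = (4*k + d*(k - d)) + 1 = 1 + 4*k + d*(k - d))
s(6, -4)*U = (1 - 1*6**2 + 4*(-4) + 6*(-4))*1377 = (1 - 1*36 - 16 - 24)*1377 = (1 - 36 - 16 - 24)*1377 = -75*1377 = -103275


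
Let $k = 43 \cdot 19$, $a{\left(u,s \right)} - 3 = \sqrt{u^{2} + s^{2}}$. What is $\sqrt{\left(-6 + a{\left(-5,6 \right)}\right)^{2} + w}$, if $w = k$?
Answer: $\sqrt{887 - 6 \sqrt{61}} \approx 28.985$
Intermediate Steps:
$a{\left(u,s \right)} = 3 + \sqrt{s^{2} + u^{2}}$ ($a{\left(u,s \right)} = 3 + \sqrt{u^{2} + s^{2}} = 3 + \sqrt{s^{2} + u^{2}}$)
$k = 817$
$w = 817$
$\sqrt{\left(-6 + a{\left(-5,6 \right)}\right)^{2} + w} = \sqrt{\left(-6 + \left(3 + \sqrt{6^{2} + \left(-5\right)^{2}}\right)\right)^{2} + 817} = \sqrt{\left(-6 + \left(3 + \sqrt{36 + 25}\right)\right)^{2} + 817} = \sqrt{\left(-6 + \left(3 + \sqrt{61}\right)\right)^{2} + 817} = \sqrt{\left(-3 + \sqrt{61}\right)^{2} + 817} = \sqrt{817 + \left(-3 + \sqrt{61}\right)^{2}}$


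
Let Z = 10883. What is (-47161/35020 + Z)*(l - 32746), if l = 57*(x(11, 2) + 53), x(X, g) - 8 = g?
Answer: -130708896157/412 ≈ -3.1725e+8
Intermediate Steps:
x(X, g) = 8 + g
l = 3591 (l = 57*((8 + 2) + 53) = 57*(10 + 53) = 57*63 = 3591)
(-47161/35020 + Z)*(l - 32746) = (-47161/35020 + 10883)*(3591 - 32746) = (-47161*1/35020 + 10883)*(-29155) = (-47161/35020 + 10883)*(-29155) = (381075499/35020)*(-29155) = -130708896157/412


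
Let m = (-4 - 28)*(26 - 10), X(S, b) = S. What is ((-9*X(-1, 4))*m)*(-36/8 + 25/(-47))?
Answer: 1089792/47 ≈ 23187.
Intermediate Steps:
m = -512 (m = -32*16 = -512)
((-9*X(-1, 4))*m)*(-36/8 + 25/(-47)) = (-9*(-1)*(-512))*(-36/8 + 25/(-47)) = (9*(-512))*(-36*⅛ + 25*(-1/47)) = -4608*(-9/2 - 25/47) = -4608*(-473/94) = 1089792/47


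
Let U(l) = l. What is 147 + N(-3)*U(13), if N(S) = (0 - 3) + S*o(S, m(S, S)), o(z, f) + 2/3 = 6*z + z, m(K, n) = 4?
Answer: 953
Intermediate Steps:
o(z, f) = -⅔ + 7*z (o(z, f) = -⅔ + (6*z + z) = -⅔ + 7*z)
N(S) = -3 + S*(-⅔ + 7*S) (N(S) = (0 - 3) + S*(-⅔ + 7*S) = -3 + S*(-⅔ + 7*S))
147 + N(-3)*U(13) = 147 + (-3 + (⅓)*(-3)*(-2 + 21*(-3)))*13 = 147 + (-3 + (⅓)*(-3)*(-2 - 63))*13 = 147 + (-3 + (⅓)*(-3)*(-65))*13 = 147 + (-3 + 65)*13 = 147 + 62*13 = 147 + 806 = 953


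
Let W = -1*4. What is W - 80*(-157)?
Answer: 12556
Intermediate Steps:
W = -4
W - 80*(-157) = -4 - 80*(-157) = -4 + 12560 = 12556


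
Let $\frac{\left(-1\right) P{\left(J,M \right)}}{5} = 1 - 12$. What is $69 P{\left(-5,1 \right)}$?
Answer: $3795$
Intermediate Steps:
$P{\left(J,M \right)} = 55$ ($P{\left(J,M \right)} = - 5 \left(1 - 12\right) = \left(-5\right) \left(-11\right) = 55$)
$69 P{\left(-5,1 \right)} = 69 \cdot 55 = 3795$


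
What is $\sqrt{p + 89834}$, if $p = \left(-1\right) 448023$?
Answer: $i \sqrt{358189} \approx 598.49 i$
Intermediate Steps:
$p = -448023$
$\sqrt{p + 89834} = \sqrt{-448023 + 89834} = \sqrt{-358189} = i \sqrt{358189}$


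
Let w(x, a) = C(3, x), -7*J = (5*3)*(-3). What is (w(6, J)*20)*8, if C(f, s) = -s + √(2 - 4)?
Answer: -960 + 160*I*√2 ≈ -960.0 + 226.27*I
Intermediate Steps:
J = 45/7 (J = -5*3*(-3)/7 = -15*(-3)/7 = -⅐*(-45) = 45/7 ≈ 6.4286)
C(f, s) = -s + I*√2 (C(f, s) = -s + √(-2) = -s + I*√2)
w(x, a) = -x + I*√2
(w(6, J)*20)*8 = ((-1*6 + I*√2)*20)*8 = ((-6 + I*√2)*20)*8 = (-120 + 20*I*√2)*8 = -960 + 160*I*√2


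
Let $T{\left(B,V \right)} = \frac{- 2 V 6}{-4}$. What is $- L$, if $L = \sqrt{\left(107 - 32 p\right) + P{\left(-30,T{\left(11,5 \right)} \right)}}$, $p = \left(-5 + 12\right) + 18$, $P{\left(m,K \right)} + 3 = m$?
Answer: $- 11 i \sqrt{6} \approx - 26.944 i$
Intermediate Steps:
$T{\left(B,V \right)} = 3 V$ ($T{\left(B,V \right)} = - 12 V \left(- \frac{1}{4}\right) = 3 V$)
$P{\left(m,K \right)} = -3 + m$
$p = 25$ ($p = 7 + 18 = 25$)
$L = 11 i \sqrt{6}$ ($L = \sqrt{\left(107 - 800\right) - 33} = \sqrt{-693 - 33} = \sqrt{-726} = 11 i \sqrt{6} \approx 26.944 i$)
$- L = - 11 i \sqrt{6}$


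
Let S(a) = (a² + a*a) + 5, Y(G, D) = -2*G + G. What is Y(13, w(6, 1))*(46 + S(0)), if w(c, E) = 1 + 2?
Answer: -663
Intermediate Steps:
w(c, E) = 3
Y(G, D) = -G
S(a) = 5 + 2*a² (S(a) = (a² + a²) + 5 = 2*a² + 5 = 5 + 2*a²)
Y(13, w(6, 1))*(46 + S(0)) = (-1*13)*(46 + (5 + 2*0²)) = -13*(46 + (5 + 2*0)) = -13*(46 + (5 + 0)) = -13*(46 + 5) = -13*51 = -663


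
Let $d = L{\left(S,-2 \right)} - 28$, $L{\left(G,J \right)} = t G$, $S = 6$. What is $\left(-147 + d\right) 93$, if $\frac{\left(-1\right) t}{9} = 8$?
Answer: $-56451$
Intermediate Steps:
$t = -72$ ($t = \left(-9\right) 8 = -72$)
$L{\left(G,J \right)} = - 72 G$
$d = -460$ ($d = \left(-72\right) 6 - 28 = -432 - 28 = -460$)
$\left(-147 + d\right) 93 = \left(-147 - 460\right) 93 = \left(-607\right) 93 = -56451$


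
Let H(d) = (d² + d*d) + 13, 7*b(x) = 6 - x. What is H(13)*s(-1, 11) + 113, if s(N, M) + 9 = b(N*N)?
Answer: -19567/7 ≈ -2795.3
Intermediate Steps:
b(x) = 6/7 - x/7 (b(x) = (6 - x)/7 = 6/7 - x/7)
s(N, M) = -57/7 - N²/7 (s(N, M) = -9 + (6/7 - N*N/7) = -9 + (6/7 - N²/7) = -57/7 - N²/7)
H(d) = 13 + 2*d² (H(d) = (d² + d²) + 13 = 2*d² + 13 = 13 + 2*d²)
H(13)*s(-1, 11) + 113 = (13 + 2*13²)*(-57/7 - ⅐*(-1)²) + 113 = (13 + 2*169)*(-57/7 - ⅐*1) + 113 = (13 + 338)*(-57/7 - ⅐) + 113 = 351*(-58/7) + 113 = -20358/7 + 113 = -19567/7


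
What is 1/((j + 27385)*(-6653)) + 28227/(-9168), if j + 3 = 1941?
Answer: -1835563414927/596182568464 ≈ -3.0789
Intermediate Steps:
j = 1938 (j = -3 + 1941 = 1938)
1/((j + 27385)*(-6653)) + 28227/(-9168) = 1/((1938 + 27385)*(-6653)) + 28227/(-9168) = -1/6653/29323 + 28227*(-1/9168) = (1/29323)*(-1/6653) - 9409/3056 = -1/195085919 - 9409/3056 = -1835563414927/596182568464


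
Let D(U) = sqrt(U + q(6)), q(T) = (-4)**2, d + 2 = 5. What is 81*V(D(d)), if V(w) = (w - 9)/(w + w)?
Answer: 81/2 - 729*sqrt(19)/38 ≈ -43.122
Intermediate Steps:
d = 3 (d = -2 + 5 = 3)
q(T) = 16
D(U) = sqrt(16 + U) (D(U) = sqrt(U + 16) = sqrt(16 + U))
V(w) = (-9 + w)/(2*w) (V(w) = (-9 + w)/((2*w)) = (-9 + w)*(1/(2*w)) = (-9 + w)/(2*w))
81*V(D(d)) = 81*((-9 + sqrt(16 + 3))/(2*(sqrt(16 + 3)))) = 81*((-9 + sqrt(19))/(2*(sqrt(19)))) = 81*((sqrt(19)/19)*(-9 + sqrt(19))/2) = 81*(sqrt(19)*(-9 + sqrt(19))/38) = 81*sqrt(19)*(-9 + sqrt(19))/38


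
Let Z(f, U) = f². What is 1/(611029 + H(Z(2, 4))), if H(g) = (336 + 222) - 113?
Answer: 1/611474 ≈ 1.6354e-6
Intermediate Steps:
H(g) = 445 (H(g) = 558 - 113 = 445)
1/(611029 + H(Z(2, 4))) = 1/(611029 + 445) = 1/611474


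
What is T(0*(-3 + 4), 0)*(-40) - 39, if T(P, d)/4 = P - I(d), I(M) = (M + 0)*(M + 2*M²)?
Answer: -39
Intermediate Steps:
I(M) = M*(M + 2*M²)
T(P, d) = 4*P - 4*d²*(1 + 2*d) (T(P, d) = 4*(P - d²*(1 + 2*d)) = 4*P - 4*d²*(1 + 2*d))
T(0*(-3 + 4), 0)*(-40) - 39 = (-8*0³ - 4*0² + 4*(0*(-3 + 4)))*(-40) - 39 = (-8*0 - 4*0 + 4*(0*1))*(-40) - 39 = (0 + 0 + 4*0)*(-40) - 39 = (0 + 0 + 0)*(-40) - 39 = 0*(-40) - 39 = 0 - 39 = -39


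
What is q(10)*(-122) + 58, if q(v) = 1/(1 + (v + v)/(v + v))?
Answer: -3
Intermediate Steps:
q(v) = 1/2 (q(v) = 1/(1 + (2*v)/((2*v))) = 1/(1 + (2*v)*(1/(2*v))) = 1/(1 + 1) = 1/2)
q(10)*(-122) + 58 = (1/2)*(-122) + 58 = -61 + 58 = -3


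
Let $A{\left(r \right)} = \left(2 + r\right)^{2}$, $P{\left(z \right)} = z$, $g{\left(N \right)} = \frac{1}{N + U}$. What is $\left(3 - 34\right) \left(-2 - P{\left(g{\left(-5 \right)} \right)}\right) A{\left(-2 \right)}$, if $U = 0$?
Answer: $0$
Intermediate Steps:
$g{\left(N \right)} = \frac{1}{N}$ ($g{\left(N \right)} = \frac{1}{N + 0} = \frac{1}{N}$)
$\left(3 - 34\right) \left(-2 - P{\left(g{\left(-5 \right)} \right)}\right) A{\left(-2 \right)} = \left(3 - 34\right) \left(-2 - \frac{1}{-5}\right) \left(2 - 2\right)^{2} = - 31 \left(-2 - - \frac{1}{5}\right) 0^{2} = - 31 \left(-2 + \frac{1}{5}\right) 0 = - 31 \left(\left(- \frac{9}{5}\right) 0\right) = \left(-31\right) 0 = 0$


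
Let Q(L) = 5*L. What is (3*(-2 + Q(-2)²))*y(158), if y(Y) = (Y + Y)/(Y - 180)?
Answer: -46452/11 ≈ -4222.9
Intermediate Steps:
y(Y) = 2*Y/(-180 + Y) (y(Y) = (2*Y)/(-180 + Y) = 2*Y/(-180 + Y))
(3*(-2 + Q(-2)²))*y(158) = (3*(-2 + (5*(-2))²))*(2*158/(-180 + 158)) = (3*(-2 + (-10)²))*(2*158/(-22)) = (3*(-2 + 100))*(2*158*(-1/22)) = (3*98)*(-158/11) = 294*(-158/11) = -46452/11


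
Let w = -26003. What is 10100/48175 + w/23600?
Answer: -40573381/45477200 ≈ -0.89217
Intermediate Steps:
10100/48175 + w/23600 = 10100/48175 - 26003/23600 = 10100*(1/48175) - 26003*1/23600 = 404/1927 - 26003/23600 = -40573381/45477200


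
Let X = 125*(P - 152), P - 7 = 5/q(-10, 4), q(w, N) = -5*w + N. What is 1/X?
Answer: -54/978125 ≈ -5.5208e-5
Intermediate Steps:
q(w, N) = N - 5*w
P = 383/54 (P = 7 + 5/(4 - 5*(-10)) = 7 + 5/(4 + 50) = 7 + 5/54 = 383/54 ≈ 7.0926)
X = -978125/54 (X = 125*(383/54 - 152) = 125*(-7825/54) = -978125/54 ≈ -18113.)
1/X = 1/(-978125/54) = -54/978125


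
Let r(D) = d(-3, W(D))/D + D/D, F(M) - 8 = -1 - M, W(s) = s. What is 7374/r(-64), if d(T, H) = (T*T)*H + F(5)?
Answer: 235968/319 ≈ 739.71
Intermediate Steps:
F(M) = 7 - M (F(M) = 8 + (-1 - M) = 7 - M)
d(T, H) = 2 + H*T**2 (d(T, H) = (T*T)*H + (7 - 1*5) = T**2*H + (7 - 5) = H*T**2 + 2 = 2 + H*T**2)
r(D) = 1 + (2 + 9*D)/D (r(D) = (2 + D*(-3)**2)/D + D/D = (2 + D*9)/D + 1 = (2 + 9*D)/D + 1 = 1 + (2 + 9*D)/D)
7374/r(-64) = 7374/(10 + 2/(-64)) = 7374/(10 + 2*(-1/64)) = 7374/(10 - 1/32) = 7374/(319/32) = 7374*(32/319) = 235968/319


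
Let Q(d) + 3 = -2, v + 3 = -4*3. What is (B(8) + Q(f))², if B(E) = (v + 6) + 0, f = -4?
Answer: 196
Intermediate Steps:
v = -15 (v = -3 - 4*3 = -3 - 12 = -15)
B(E) = -9 (B(E) = (-15 + 6) + 0 = -9 + 0 = -9)
Q(d) = -5 (Q(d) = -3 - 2 = -5)
(B(8) + Q(f))² = (-9 - 5)² = (-14)² = 196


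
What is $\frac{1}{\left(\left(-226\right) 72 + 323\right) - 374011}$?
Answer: $- \frac{1}{389960} \approx -2.5644 \cdot 10^{-6}$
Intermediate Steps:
$\frac{1}{\left(\left(-226\right) 72 + 323\right) - 374011} = \frac{1}{\left(-16272 + 323\right) - 374011} = \frac{1}{-15949 - 374011} = \frac{1}{-389960} = - \frac{1}{389960}$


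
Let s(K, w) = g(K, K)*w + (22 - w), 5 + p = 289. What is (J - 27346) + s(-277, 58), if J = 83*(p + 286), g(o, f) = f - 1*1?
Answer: 3804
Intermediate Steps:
p = 284 (p = -5 + 289 = 284)
g(o, f) = -1 + f (g(o, f) = f - 1 = -1 + f)
s(K, w) = 22 - w + w*(-1 + K) (s(K, w) = (-1 + K)*w + (22 - w) = w*(-1 + K) + (22 - w) = 22 - w + w*(-1 + K))
J = 47310 (J = 83*(284 + 286) = 83*570 = 47310)
(J - 27346) + s(-277, 58) = (47310 - 27346) + (22 - 1*58 + 58*(-1 - 277)) = 19964 + (22 - 58 + 58*(-278)) = 19964 + (22 - 58 - 16124) = 19964 - 16160 = 3804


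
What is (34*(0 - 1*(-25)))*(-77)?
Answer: -65450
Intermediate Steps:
(34*(0 - 1*(-25)))*(-77) = (34*(0 + 25))*(-77) = (34*25)*(-77) = 850*(-77) = -65450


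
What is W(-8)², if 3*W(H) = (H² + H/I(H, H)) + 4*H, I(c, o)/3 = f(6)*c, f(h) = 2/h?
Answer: 121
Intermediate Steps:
I(c, o) = c (I(c, o) = 3*((2/6)*c) = 3*((2*(⅙))*c) = 3*(c/3) = c)
W(H) = ⅓ + H²/3 + 4*H/3 (W(H) = ((H² + H/H) + 4*H)/3 = ((H² + 1) + 4*H)/3 = ((1 + H²) + 4*H)/3 = (1 + H² + 4*H)/3 = ⅓ + H²/3 + 4*H/3)
W(-8)² = (⅓ + (⅓)*(-8)*(4 - 8))² = (⅓ + (⅓)*(-8)*(-4))² = (⅓ + 32/3)² = 11² = 121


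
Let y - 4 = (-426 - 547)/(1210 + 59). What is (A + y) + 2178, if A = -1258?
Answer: 1171583/1269 ≈ 923.23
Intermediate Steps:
y = 4103/1269 (y = 4 + (-426 - 547)/(1210 + 59) = 4 - 973/1269 = 4103/1269 ≈ 3.2333)
(A + y) + 2178 = (-1258 + 4103/1269) + 2178 = -1592299/1269 + 2178 = 1171583/1269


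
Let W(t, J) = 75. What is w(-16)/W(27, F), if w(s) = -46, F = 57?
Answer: -46/75 ≈ -0.61333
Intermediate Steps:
w(-16)/W(27, F) = -46/75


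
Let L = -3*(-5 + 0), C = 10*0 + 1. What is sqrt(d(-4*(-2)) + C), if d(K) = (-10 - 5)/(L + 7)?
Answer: sqrt(154)/22 ≈ 0.56408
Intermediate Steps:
C = 1 (C = 0 + 1 = 1)
L = 15 (L = -3*(-5) = 15)
d(K) = -15/22 (d(K) = (-10 - 5)/(15 + 7) = -15/22)
sqrt(d(-4*(-2)) + C) = sqrt(-15/22 + 1) = sqrt(7/22) = sqrt(154)/22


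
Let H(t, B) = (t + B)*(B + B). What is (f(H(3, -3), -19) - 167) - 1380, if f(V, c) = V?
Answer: -1547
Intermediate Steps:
H(t, B) = 2*B*(B + t) (H(t, B) = (B + t)*(2*B) = 2*B*(B + t))
(f(H(3, -3), -19) - 167) - 1380 = (2*(-3)*(-3 + 3) - 167) - 1380 = (2*(-3)*0 - 167) - 1380 = (0 - 167) - 1380 = -167 - 1380 = -1547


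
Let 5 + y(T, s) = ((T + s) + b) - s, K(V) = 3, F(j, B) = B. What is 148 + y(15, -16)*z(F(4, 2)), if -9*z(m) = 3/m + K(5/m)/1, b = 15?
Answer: 271/2 ≈ 135.50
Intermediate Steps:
y(T, s) = 10 + T (y(T, s) = -5 + (((T + s) + 15) - s) = -5 + ((15 + T + s) - s) = -5 + (15 + T) = 10 + T)
z(m) = -⅓ - 1/(3*m) (z(m) = -(3/m + 3/1)/9 = -(3/m + 3*1)/9 = -(3/m + 3)/9 = -(3 + 3/m)/9 = -⅓ - 1/(3*m))
148 + y(15, -16)*z(F(4, 2)) = 148 + (10 + 15)*((⅓)*(-1 - 1*2)/2) = 148 + 25*((⅓)*(½)*(-1 - 2)) = 148 + 25*((⅓)*(½)*(-3)) = 148 + 25*(-½) = 148 - 25/2 = 271/2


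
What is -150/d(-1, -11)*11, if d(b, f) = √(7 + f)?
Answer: 825*I ≈ 825.0*I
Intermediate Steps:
-150/d(-1, -11)*11 = -150/√(7 - 11)*11 = -150*(-I/2)*11 = -(-75)*I*11 = (75*I)*11 = 825*I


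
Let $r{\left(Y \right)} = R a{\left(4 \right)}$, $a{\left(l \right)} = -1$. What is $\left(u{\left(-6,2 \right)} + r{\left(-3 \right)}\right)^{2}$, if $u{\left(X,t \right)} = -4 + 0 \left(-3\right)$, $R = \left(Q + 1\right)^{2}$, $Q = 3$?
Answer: $400$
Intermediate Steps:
$R = 16$ ($R = \left(3 + 1\right)^{2} = 4^{2} = 16$)
$r{\left(Y \right)} = -16$ ($r{\left(Y \right)} = 16 \left(-1\right) = -16$)
$u{\left(X,t \right)} = -4$ ($u{\left(X,t \right)} = -4 + 0 = -4$)
$\left(u{\left(-6,2 \right)} + r{\left(-3 \right)}\right)^{2} = \left(-4 - 16\right)^{2} = \left(-20\right)^{2} = 400$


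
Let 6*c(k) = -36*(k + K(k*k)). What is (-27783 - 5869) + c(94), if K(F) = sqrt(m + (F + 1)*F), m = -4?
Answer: -34216 - 24*sqrt(4880233) ≈ -87235.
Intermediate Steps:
K(F) = sqrt(-4 + F*(1 + F)) (K(F) = sqrt(-4 + (F + 1)*F) = sqrt(-4 + (1 + F)*F) = sqrt(-4 + F*(1 + F)))
c(k) = -6*k - 6*sqrt(-4 + k**2 + k**4) (c(k) = (-36*(k + sqrt(-4 + k*k + (k*k)**2)))/6 = (-36*(k + sqrt(-4 + k**2 + (k**2)**2)))/6 = (-36*(k + sqrt(-4 + k**2 + k**4)))/6 = (-36*k - 36*sqrt(-4 + k**2 + k**4))/6 = -6*k - 6*sqrt(-4 + k**2 + k**4))
(-27783 - 5869) + c(94) = (-27783 - 5869) + (-6*94 - 6*sqrt(-4 + 94**2 + 94**4)) = -33652 + (-564 - 6*sqrt(-4 + 8836 + 78074896)) = -33652 + (-564 - 24*sqrt(4880233)) = -34216 - 24*sqrt(4880233)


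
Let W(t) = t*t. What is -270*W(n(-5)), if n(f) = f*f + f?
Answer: -108000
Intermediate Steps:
n(f) = f + f**2 (n(f) = f**2 + f = f + f**2)
W(t) = t**2
-270*W(n(-5)) = -270*25*(1 - 5)**2 = -270*(-5*(-4))**2 = -270*20**2 = -270*400 = -108000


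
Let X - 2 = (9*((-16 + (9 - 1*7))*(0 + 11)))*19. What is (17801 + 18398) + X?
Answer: 9867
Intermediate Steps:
X = -26332 (X = 2 + (9*((-16 + (9 - 1*7))*(0 + 11)))*19 = 2 + (9*((-16 + (9 - 7))*11))*19 = 2 + (9*((-16 + 2)*11))*19 = 2 + (9*(-14*11))*19 = 2 + (9*(-154))*19 = 2 - 1386*19 = 2 - 26334 = -26332)
(17801 + 18398) + X = (17801 + 18398) - 26332 = 36199 - 26332 = 9867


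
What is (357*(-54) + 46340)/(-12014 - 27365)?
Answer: -27062/39379 ≈ -0.68722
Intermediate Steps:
(357*(-54) + 46340)/(-12014 - 27365) = (-19278 + 46340)/(-39379) = 27062*(-1/39379) = -27062/39379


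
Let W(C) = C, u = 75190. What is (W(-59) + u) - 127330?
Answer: -52199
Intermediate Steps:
(W(-59) + u) - 127330 = (-59 + 75190) - 127330 = 75131 - 127330 = -52199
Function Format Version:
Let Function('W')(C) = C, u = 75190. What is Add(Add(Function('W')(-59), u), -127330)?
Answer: -52199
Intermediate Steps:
Add(Add(Function('W')(-59), u), -127330) = Add(Add(-59, 75190), -127330) = Add(75131, -127330) = -52199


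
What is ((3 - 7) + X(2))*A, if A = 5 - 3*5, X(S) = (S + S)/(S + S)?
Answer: 30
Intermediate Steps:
X(S) = 1 (X(S) = (2*S)/((2*S)) = (2*S)*(1/(2*S)) = 1)
A = -10 (A = 5 - 15 = -10)
((3 - 7) + X(2))*A = ((3 - 7) + 1)*(-10) = (-4 + 1)*(-10) = -3*(-10) = 30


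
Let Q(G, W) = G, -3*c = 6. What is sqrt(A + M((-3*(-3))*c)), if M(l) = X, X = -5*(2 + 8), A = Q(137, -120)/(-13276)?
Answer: I*sqrt(2203606903)/6638 ≈ 7.0718*I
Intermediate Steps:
c = -2 (c = -1/3*6 = -2)
A = -137/13276 (A = 137/(-13276) = 137*(-1/13276) = -137/13276 ≈ -0.010319)
X = -50 (X = -5*10 = -50)
M(l) = -50
sqrt(A + M((-3*(-3))*c)) = sqrt(-137/13276 - 50) = sqrt(-663937/13276) = I*sqrt(2203606903)/6638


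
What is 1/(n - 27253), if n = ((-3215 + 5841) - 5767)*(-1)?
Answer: -1/24112 ≈ -4.1473e-5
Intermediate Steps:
n = 3141 (n = (2626 - 5767)*(-1) = -3141*(-1) = 3141)
1/(n - 27253) = 1/(3141 - 27253) = 1/(-24112) = -1/24112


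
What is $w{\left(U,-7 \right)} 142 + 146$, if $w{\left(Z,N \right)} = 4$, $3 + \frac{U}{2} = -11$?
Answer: $714$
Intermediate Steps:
$U = -28$ ($U = -6 + 2 \left(-11\right) = -6 - 22 = -28$)
$w{\left(U,-7 \right)} 142 + 146 = 4 \cdot 142 + 146 = 568 + 146 = 714$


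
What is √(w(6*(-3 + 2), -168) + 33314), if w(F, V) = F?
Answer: 2*√8327 ≈ 182.50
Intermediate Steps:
√(w(6*(-3 + 2), -168) + 33314) = √(6*(-3 + 2) + 33314) = √(6*(-1) + 33314) = √(-6 + 33314) = √33308 = 2*√8327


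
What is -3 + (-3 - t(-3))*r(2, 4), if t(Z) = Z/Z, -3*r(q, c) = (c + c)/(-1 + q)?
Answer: 23/3 ≈ 7.6667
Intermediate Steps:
r(q, c) = -2*c/(3*(-1 + q)) (r(q, c) = -(c + c)/(3*(-1 + q)) = -2*c/(3*(-1 + q)))
t(Z) = 1
-3 + (-3 - t(-3))*r(2, 4) = -3 + (-3 - 1*1)*(-2*4/(-3 + 3*2)) = -3 + (-3 - 1)*(-2*4/(-3 + 6)) = -3 - (-8)*4/3 = -3 - 4*(-8/3) = -3 + 32/3 = 23/3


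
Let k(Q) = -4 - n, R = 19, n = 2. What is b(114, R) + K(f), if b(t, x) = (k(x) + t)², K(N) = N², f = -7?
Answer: 11713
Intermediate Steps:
k(Q) = -6 (k(Q) = -4 - 1*2 = -4 - 2 = -6)
b(t, x) = (-6 + t)²
b(114, R) + K(f) = (-6 + 114)² + (-7)² = 108² + 49 = 11664 + 49 = 11713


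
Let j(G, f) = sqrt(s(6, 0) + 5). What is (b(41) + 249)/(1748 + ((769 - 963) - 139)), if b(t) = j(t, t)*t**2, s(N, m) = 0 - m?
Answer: 249/1415 + 1681*sqrt(5)/1415 ≈ 2.8324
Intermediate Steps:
s(N, m) = -m
j(G, f) = sqrt(5) (j(G, f) = sqrt(-1*0 + 5) = sqrt(0 + 5) = sqrt(5))
b(t) = sqrt(5)*t**2
(b(41) + 249)/(1748 + ((769 - 963) - 139)) = (sqrt(5)*41**2 + 249)/(1748 + ((769 - 963) - 139)) = (sqrt(5)*1681 + 249)/(1748 + (-194 - 139)) = (1681*sqrt(5) + 249)/(1748 - 333) = (249 + 1681*sqrt(5))/1415 = (249 + 1681*sqrt(5))*(1/1415) = 249/1415 + 1681*sqrt(5)/1415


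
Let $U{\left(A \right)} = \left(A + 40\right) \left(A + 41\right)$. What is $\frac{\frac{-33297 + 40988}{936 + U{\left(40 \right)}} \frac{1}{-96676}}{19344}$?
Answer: $- \frac{7691}{13868665634304} \approx -5.5456 \cdot 10^{-10}$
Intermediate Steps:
$U{\left(A \right)} = \left(40 + A\right) \left(41 + A\right)$
$\frac{\frac{-33297 + 40988}{936 + U{\left(40 \right)}} \frac{1}{-96676}}{19344} = \frac{\frac{-33297 + 40988}{936 + \left(1640 + 40^{2} + 81 \cdot 40\right)} \frac{1}{-96676}}{19344} = \frac{7691}{936 + \left(1640 + 1600 + 3240\right)} \left(- \frac{1}{96676}\right) \frac{1}{19344} = \frac{7691}{936 + 6480} \left(- \frac{1}{96676}\right) \frac{1}{19344} = \frac{7691}{7416} \left(- \frac{1}{96676}\right) \frac{1}{19344} = \left(- \frac{7691}{716949216}\right) \frac{1}{19344} = - \frac{7691}{13868665634304}$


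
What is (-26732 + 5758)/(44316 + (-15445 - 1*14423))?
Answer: -10487/7224 ≈ -1.4517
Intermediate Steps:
(-26732 + 5758)/(44316 + (-15445 - 1*14423)) = -20974/(44316 + (-15445 - 14423)) = -20974/(44316 - 29868) = -20974/14448 = -20974*1/14448 = -10487/7224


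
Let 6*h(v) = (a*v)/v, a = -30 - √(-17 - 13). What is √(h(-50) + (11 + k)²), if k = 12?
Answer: √(18864 - 6*I*√30)/6 ≈ 22.891 - 0.019939*I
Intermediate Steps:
a = -30 - I*√30 (a = -30 - √(-30) = -30 - I*√30 ≈ -30.0 - 5.4772*I)
h(v) = -5 - I*√30/6 (h(v) = (((-30 - I*√30)*v)/v)/6 = ((v*(-30 - I*√30))/v)/6 = (-30 - I*√30)/6 = -5 - I*√30/6)
√(h(-50) + (11 + k)²) = √((-5 - I*√30/6) + (11 + 12)²) = √((-5 - I*√30/6) + 23²) = √((-5 - I*√30/6) + 529) = √(524 - I*√30/6)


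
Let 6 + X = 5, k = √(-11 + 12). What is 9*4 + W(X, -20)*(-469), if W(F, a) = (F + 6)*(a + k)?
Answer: 44591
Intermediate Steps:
k = 1 (k = √1 = 1)
X = -1 (X = -6 + 5 = -1)
W(F, a) = (1 + a)*(6 + F) (W(F, a) = (F + 6)*(a + 1) = (6 + F)*(1 + a) = (1 + a)*(6 + F))
9*4 + W(X, -20)*(-469) = 9*4 + (6 - 1 + 6*(-20) - 1*(-20))*(-469) = 36 + (6 - 1 - 120 + 20)*(-469) = 36 - 95*(-469) = 36 + 44555 = 44591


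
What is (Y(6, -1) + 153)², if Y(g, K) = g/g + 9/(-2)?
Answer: 89401/4 ≈ 22350.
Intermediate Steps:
Y(g, K) = -7/2 (Y(g, K) = 1 + 9*(-½) = 1 - 9/2 = -7/2)
(Y(6, -1) + 153)² = (-7/2 + 153)² = (299/2)² = 89401/4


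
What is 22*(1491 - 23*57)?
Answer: 3960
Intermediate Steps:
22*(1491 - 23*57) = 22*(1491 - 1311) = 22*180 = 3960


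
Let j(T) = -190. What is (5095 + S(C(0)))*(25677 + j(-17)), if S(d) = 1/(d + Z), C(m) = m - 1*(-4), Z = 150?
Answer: 259712861/2 ≈ 1.2986e+8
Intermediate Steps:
C(m) = 4 + m (C(m) = m + 4 = 4 + m)
S(d) = 1/(150 + d) (S(d) = 1/(d + 150) = 1/(150 + d))
(5095 + S(C(0)))*(25677 + j(-17)) = (5095 + 1/(150 + (4 + 0)))*(25677 - 190) = (5095 + 1/(150 + 4))*25487 = (5095 + 1/154)*25487 = (784631/154)*25487 = 259712861/2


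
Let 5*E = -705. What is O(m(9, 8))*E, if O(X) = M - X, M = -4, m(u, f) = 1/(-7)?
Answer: 3807/7 ≈ 543.86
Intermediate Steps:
m(u, f) = -⅐
E = -141 (E = (⅕)*(-705) = -141)
O(X) = -4 - X
O(m(9, 8))*E = (-4 - 1*(-⅐))*(-141) = (-4 + ⅐)*(-141) = -27/7*(-141) = 3807/7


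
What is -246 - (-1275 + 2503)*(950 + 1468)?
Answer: -2969550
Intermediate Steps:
-246 - (-1275 + 2503)*(950 + 1468) = -246 - 1228*2418 = -246 - 1*2969304 = -246 - 2969304 = -2969550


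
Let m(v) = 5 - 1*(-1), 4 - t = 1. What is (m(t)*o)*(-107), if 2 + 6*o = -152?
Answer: 16478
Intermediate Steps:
t = 3 (t = 4 - 1*1 = 4 - 1 = 3)
o = -77/3 (o = -1/3 + (1/6)*(-152) = -1/3 - 76/3 = -77/3 ≈ -25.667)
m(v) = 6 (m(v) = 5 + 1 = 6)
(m(t)*o)*(-107) = (6*(-77/3))*(-107) = -154*(-107) = 16478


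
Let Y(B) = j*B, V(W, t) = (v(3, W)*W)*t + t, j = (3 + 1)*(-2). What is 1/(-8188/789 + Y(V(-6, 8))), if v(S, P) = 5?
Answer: 789/1456196 ≈ 0.00054182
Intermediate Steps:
j = -8 (j = 4*(-2) = -8)
V(W, t) = t + 5*W*t (V(W, t) = (5*W)*t + t = 5*W*t + t = t + 5*W*t)
Y(B) = -8*B
1/(-8188/789 + Y(V(-6, 8))) = 1/(-8188/789 - 64*(1 + 5*(-6))) = 1/(-8188*1/789 - 64*(1 - 30)) = 1/(-8188/789 - 64*(-29)) = 1/(-8188/789 - 8*(-232)) = 1/(-8188/789 + 1856) = 1/(1456196/789) = 789/1456196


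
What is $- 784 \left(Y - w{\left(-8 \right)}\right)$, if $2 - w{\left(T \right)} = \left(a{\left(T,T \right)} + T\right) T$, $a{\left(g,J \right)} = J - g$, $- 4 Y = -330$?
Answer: $-113288$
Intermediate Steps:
$Y = \frac{165}{2}$ ($Y = \left(- \frac{1}{4}\right) \left(-330\right) = \frac{165}{2} \approx 82.5$)
$w{\left(T \right)} = 2 - T^{2}$ ($w{\left(T \right)} = 2 - \left(\left(T - T\right) + T\right) T = 2 - \left(0 + T\right) T = 2 - T T = 2 - T^{2}$)
$- 784 \left(Y - w{\left(-8 \right)}\right) = - 784 \left(\frac{165}{2} - \left(2 - \left(-8\right)^{2}\right)\right) = - 784 \left(\frac{165}{2} - \left(2 - 64\right)\right) = - 784 \left(\frac{165}{2} - -62\right) = - 784 \left(\frac{165}{2} + 62\right) = \left(-784\right) \frac{289}{2} = -113288$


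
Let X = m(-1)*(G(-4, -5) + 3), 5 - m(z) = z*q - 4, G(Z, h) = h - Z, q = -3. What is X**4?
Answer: 20736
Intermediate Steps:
m(z) = 9 + 3*z (m(z) = 5 - (z*(-3) - 4) = 5 - (-3*z - 4) = 5 - (-4 - 3*z) = 5 + (4 + 3*z) = 9 + 3*z)
X = 12 (X = (9 + 3*(-1))*((-5 - 1*(-4)) + 3) = (9 - 3)*((-5 + 4) + 3) = 6*(-1 + 3) = 6*2 = 12)
X**4 = 12**4 = 20736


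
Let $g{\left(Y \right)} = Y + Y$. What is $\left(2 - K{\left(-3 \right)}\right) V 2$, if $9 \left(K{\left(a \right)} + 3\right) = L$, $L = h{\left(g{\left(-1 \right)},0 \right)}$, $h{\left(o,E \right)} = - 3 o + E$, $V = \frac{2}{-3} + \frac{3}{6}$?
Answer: $- \frac{13}{9} \approx -1.4444$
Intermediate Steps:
$g{\left(Y \right)} = 2 Y$
$V = - \frac{1}{6}$ ($V = 2 \left(- \frac{1}{3}\right) + 3 \cdot \frac{1}{6} = - \frac{2}{3} + \frac{1}{2} = - \frac{1}{6} \approx -0.16667$)
$h{\left(o,E \right)} = E - 3 o$
$L = 6$ ($L = 0 - 3 \cdot 2 \left(-1\right) = 0 - -6 = 0 + 6 = 6$)
$K{\left(a \right)} = - \frac{7}{3}$ ($K{\left(a \right)} = -3 + \frac{1}{9} \cdot 6 = -3 + \frac{2}{3} = - \frac{7}{3}$)
$\left(2 - K{\left(-3 \right)}\right) V 2 = \left(2 - - \frac{7}{3}\right) \left(- \frac{1}{6}\right) 2 = \left(2 + \frac{7}{3}\right) \left(- \frac{1}{6}\right) 2 = \frac{13}{3} \left(- \frac{1}{6}\right) 2 = \left(- \frac{13}{18}\right) 2 = - \frac{13}{9}$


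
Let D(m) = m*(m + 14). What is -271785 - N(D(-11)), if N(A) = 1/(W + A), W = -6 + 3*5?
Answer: -6522839/24 ≈ -2.7179e+5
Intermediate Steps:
W = 9 (W = -6 + 15 = 9)
D(m) = m*(14 + m)
N(A) = 1/(9 + A)
-271785 - N(D(-11)) = -271785 - 1/(9 - 11*(14 - 11)) = -271785 - 1/(9 - 11*3) = -271785 - 1/(9 - 33) = -271785 - 1/(-24) = -271785 - 1*(-1/24) = -271785 + 1/24 = -6522839/24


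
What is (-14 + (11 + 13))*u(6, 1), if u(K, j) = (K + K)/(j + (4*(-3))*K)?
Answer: -120/71 ≈ -1.6901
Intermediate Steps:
u(K, j) = 2*K/(j - 12*K) (u(K, j) = (2*K)/(j - 12*K) = 2*K/(j - 12*K))
(-14 + (11 + 13))*u(6, 1) = (-14 + (11 + 13))*(2*6/(1 - 12*6)) = (-14 + 24)*(2*6/(1 - 72)) = 10*(2*6/(-71)) = 10*(2*6*(-1/71)) = 10*(-12/71) = -120/71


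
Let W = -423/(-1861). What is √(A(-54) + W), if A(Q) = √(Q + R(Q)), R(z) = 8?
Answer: √(787203 + 3463321*I*√46)/1861 ≈ 1.8726 + 1.8109*I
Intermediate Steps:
W = 423/1861 (W = -423*(-1/1861) = 423/1861 ≈ 0.22730)
A(Q) = √(8 + Q) (A(Q) = √(Q + 8) = √(8 + Q))
√(A(-54) + W) = √(√(8 - 54) + 423/1861) = √(√(-46) + 423/1861) = √(I*√46 + 423/1861) = √(423/1861 + I*√46)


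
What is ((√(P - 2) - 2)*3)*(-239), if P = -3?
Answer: 1434 - 717*I*√5 ≈ 1434.0 - 1603.3*I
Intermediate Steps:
((√(P - 2) - 2)*3)*(-239) = ((√(-3 - 2) - 2)*3)*(-239) = ((√(-5) - 2)*3)*(-239) = ((I*√5 - 2)*3)*(-239) = ((-2 + I*√5)*3)*(-239) = (-6 + 3*I*√5)*(-239) = 1434 - 717*I*√5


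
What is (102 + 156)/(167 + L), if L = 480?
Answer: 258/647 ≈ 0.39876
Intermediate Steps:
(102 + 156)/(167 + L) = (102 + 156)/(167 + 480) = 258/647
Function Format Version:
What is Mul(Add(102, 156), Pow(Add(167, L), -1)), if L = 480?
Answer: Rational(258, 647) ≈ 0.39876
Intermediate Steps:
Mul(Add(102, 156), Pow(Add(167, L), -1)) = Mul(Add(102, 156), Pow(Add(167, 480), -1)) = Mul(258, Pow(647, -1)) = Mul(258, Rational(1, 647)) = Rational(258, 647)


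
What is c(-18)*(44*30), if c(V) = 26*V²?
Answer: 11119680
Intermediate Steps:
c(-18)*(44*30) = (26*(-18)²)*(44*30) = (26*324)*1320 = 8424*1320 = 11119680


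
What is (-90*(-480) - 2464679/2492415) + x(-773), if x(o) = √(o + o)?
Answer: 107669863321/2492415 + I*√1546 ≈ 43199.0 + 39.319*I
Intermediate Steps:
x(o) = √2*√o (x(o) = √(2*o) = √2*√o)
(-90*(-480) - 2464679/2492415) + x(-773) = (-90*(-480) - 2464679/2492415) + √2*√(-773) = (43200 - 2464679*1/2492415) + √2*(I*√773) = (43200 - 2464679/2492415) + I*√1546 = 107669863321/2492415 + I*√1546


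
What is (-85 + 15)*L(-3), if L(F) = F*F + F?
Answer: -420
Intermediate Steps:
L(F) = F + F**2 (L(F) = F**2 + F = F + F**2)
(-85 + 15)*L(-3) = (-85 + 15)*(-3*(1 - 3)) = -(-210)*(-2) = -70*6 = -420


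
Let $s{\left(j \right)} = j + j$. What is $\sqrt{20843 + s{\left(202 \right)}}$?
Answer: $\sqrt{21247} \approx 145.76$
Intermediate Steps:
$s{\left(j \right)} = 2 j$
$\sqrt{20843 + s{\left(202 \right)}} = \sqrt{20843 + 2 \cdot 202} = \sqrt{20843 + 404} = \sqrt{21247}$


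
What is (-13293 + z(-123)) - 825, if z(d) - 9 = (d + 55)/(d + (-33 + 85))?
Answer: -1001671/71 ≈ -14108.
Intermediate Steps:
z(d) = 9 + (55 + d)/(52 + d) (z(d) = 9 + (d + 55)/(d + (-33 + 85)) = 9 + (55 + d)/(d + 52) = 9 + (55 + d)/(52 + d))
(-13293 + z(-123)) - 825 = (-13293 + (523 + 10*(-123))/(52 - 123)) - 825 = (-13293 + (523 - 1230)/(-71)) - 825 = (-13293 - 1/71*(-707)) - 825 = (-13293 + 707/71) - 825 = -943096/71 - 825 = -1001671/71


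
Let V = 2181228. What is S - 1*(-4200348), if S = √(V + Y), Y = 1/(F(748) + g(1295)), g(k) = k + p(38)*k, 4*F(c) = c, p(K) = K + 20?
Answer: 4200348 + √799738311894899/19148 ≈ 4.2018e+6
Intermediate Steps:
p(K) = 20 + K
F(c) = c/4
g(k) = 59*k (g(k) = k + (20 + 38)*k = k + 58*k = 59*k)
Y = 1/76592 (Y = 1/((¼)*748 + 59*1295) = 1/(187 + 76405) = 1/76592 ≈ 1.3056e-5)
S = √799738311894899/19148 (S = √(2181228 + 1/76592) = √(167064614977/76592) = √799738311894899/19148 ≈ 1476.9)
S - 1*(-4200348) = √799738311894899/19148 - 1*(-4200348) = √799738311894899/19148 + 4200348 = 4200348 + √799738311894899/19148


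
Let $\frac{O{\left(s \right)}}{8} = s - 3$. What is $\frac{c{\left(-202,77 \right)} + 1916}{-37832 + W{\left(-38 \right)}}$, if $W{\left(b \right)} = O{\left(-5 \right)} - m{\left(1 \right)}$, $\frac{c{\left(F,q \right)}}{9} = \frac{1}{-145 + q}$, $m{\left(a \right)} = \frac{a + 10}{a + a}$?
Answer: $- \frac{130279}{2577302} \approx -0.050549$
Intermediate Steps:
$O{\left(s \right)} = -24 + 8 s$ ($O{\left(s \right)} = 8 \left(s - 3\right) = 8 \left(-3 + s\right) = -24 + 8 s$)
$m{\left(a \right)} = \frac{10 + a}{2 a}$
$c{\left(F,q \right)} = \frac{9}{-145 + q}$
$W{\left(b \right)} = - \frac{139}{2}$ ($W{\left(b \right)} = \left(-24 + 8 \left(-5\right)\right) - \frac{10 + 1}{2 \cdot 1} = \left(-24 - 40\right) - \frac{1}{2} \cdot 1 \cdot 11 = -64 - \frac{11}{2} = - \frac{139}{2}$)
$\frac{c{\left(-202,77 \right)} + 1916}{-37832 + W{\left(-38 \right)}} = \frac{\frac{9}{-145 + 77} + 1916}{-37832 - \frac{139}{2}} = \frac{\frac{9}{-68} + 1916}{- \frac{75803}{2}} = \left(9 \left(- \frac{1}{68}\right) + 1916\right) \left(- \frac{2}{75803}\right) = \left(- \frac{9}{68} + 1916\right) \left(- \frac{2}{75803}\right) = \frac{130279}{68} \left(- \frac{2}{75803}\right) = - \frac{130279}{2577302}$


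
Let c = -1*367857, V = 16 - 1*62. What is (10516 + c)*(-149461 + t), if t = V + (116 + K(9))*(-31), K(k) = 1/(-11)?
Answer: 601798692782/11 ≈ 5.4709e+10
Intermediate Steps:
V = -46 (V = 16 - 62 = -46)
K(k) = -1/11
c = -367857
t = -40031/11 (t = -46 + (116 - 1/11)*(-31) = -46 + (1275/11)*(-31) = -46 - 39525/11 = -40031/11 ≈ -3639.2)
(10516 + c)*(-149461 + t) = (10516 - 367857)*(-149461 - 40031/11) = -357341*(-1684102/11) = 601798692782/11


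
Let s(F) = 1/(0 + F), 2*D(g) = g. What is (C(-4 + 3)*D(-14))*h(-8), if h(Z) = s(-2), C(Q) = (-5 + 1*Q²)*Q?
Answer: 14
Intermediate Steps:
D(g) = g/2
C(Q) = Q*(-5 + Q²) (C(Q) = (-5 + Q²)*Q = Q*(-5 + Q²))
s(F) = 1/F
h(Z) = -½ (h(Z) = 1/(-2) = -½)
(C(-4 + 3)*D(-14))*h(-8) = (((-4 + 3)*(-5 + (-4 + 3)²))*((½)*(-14)))*(-½) = (-(-5 + (-1)²)*(-7))*(-½) = (-(-5 + 1)*(-7))*(-½) = (-1*(-4)*(-7))*(-½) = (4*(-7))*(-½) = -28*(-½) = 14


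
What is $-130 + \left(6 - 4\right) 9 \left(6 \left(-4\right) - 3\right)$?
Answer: $-616$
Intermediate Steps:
$-130 + \left(6 - 4\right) 9 \left(6 \left(-4\right) - 3\right) = -130 + \left(6 - 4\right) 9 \left(-24 - 3\right) = -130 + 2 \cdot 9 \left(-27\right) = -130 + 18 \left(-27\right) = -130 - 486 = -616$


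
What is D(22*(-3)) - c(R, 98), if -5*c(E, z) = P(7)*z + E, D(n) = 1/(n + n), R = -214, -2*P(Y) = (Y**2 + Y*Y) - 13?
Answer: -578033/660 ≈ -875.81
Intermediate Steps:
P(Y) = 13/2 - Y**2 (P(Y) = -((Y**2 + Y*Y) - 13)/2 = -((Y**2 + Y**2) - 13)/2 = -(2*Y**2 - 13)/2 = -(-13 + 2*Y**2)/2 = 13/2 - Y**2)
D(n) = 1/(2*n)
c(E, z) = -E/5 + 17*z/2 (c(E, z) = -((13/2 - 1*7**2)*z + E)/5 = -((13/2 - 1*49)*z + E)/5 = -((13/2 - 49)*z + E)/5 = -(-85*z/2 + E)/5 = -(E - 85*z/2)/5 = -E/5 + 17*z/2)
D(22*(-3)) - c(R, 98) = 1/(2*((22*(-3)))) - (-1/5*(-214) + (17/2)*98) = (1/2)/(-66) - (214/5 + 833) = (1/2)*(-1/66) - 1*4379/5 = -1/132 - 4379/5 = -578033/660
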